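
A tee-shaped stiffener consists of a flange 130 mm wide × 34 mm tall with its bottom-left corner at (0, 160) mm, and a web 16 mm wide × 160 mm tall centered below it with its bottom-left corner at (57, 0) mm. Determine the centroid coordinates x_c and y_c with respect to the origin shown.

x_c = 65.00 mm, y_c = 141.42 mm

Part | A | x̄ᵢ | ȳᵢ | A·x̄ᵢ | A·ȳᵢ
web | 2560.00 | 65.00 | 80.00 | 166400.00 | 204800.00
flange | 4420.00 | 65.00 | 177.00 | 287300.00 | 782340.00
Σ | 6980.00 |  |  | 453700.00 | 987140.00
x_c = 453700.00 / 6980.00 = 65.00 mm
y_c = 987140.00 / 6980.00 = 141.42 mm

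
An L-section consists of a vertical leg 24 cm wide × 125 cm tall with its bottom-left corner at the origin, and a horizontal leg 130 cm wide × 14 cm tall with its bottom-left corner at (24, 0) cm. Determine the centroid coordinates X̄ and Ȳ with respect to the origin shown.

Part | A | x̄ᵢ | ȳᵢ | A·x̄ᵢ | A·ȳᵢ
vertical leg | 3000.00 | 12.00 | 62.50 | 36000.00 | 187500.00
horizontal leg | 1820.00 | 89.00 | 7.00 | 161980.00 | 12740.00
Σ | 4820.00 |  |  | 197980.00 | 200240.00
X̄ = 197980.00 / 4820.00 = 41.07 cm
Ȳ = 200240.00 / 4820.00 = 41.54 cm

X̄ = 41.07 cm, Ȳ = 41.54 cm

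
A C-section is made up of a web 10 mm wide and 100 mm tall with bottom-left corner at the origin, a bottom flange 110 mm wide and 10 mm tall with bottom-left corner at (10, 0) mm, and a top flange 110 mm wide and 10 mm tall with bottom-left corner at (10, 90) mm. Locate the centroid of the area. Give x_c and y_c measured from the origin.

x_c = 46.25 mm, y_c = 50.00 mm

Part | A | x̄ᵢ | ȳᵢ | A·x̄ᵢ | A·ȳᵢ
web | 1000.00 | 5.00 | 50.00 | 5000.00 | 50000.00
bottom flange | 1100.00 | 65.00 | 5.00 | 71500.00 | 5500.00
top flange | 1100.00 | 65.00 | 95.00 | 71500.00 | 104500.00
Σ | 3200.00 |  |  | 148000.00 | 160000.00
x_c = 148000.00 / 3200.00 = 46.25 mm
y_c = 160000.00 / 3200.00 = 50.00 mm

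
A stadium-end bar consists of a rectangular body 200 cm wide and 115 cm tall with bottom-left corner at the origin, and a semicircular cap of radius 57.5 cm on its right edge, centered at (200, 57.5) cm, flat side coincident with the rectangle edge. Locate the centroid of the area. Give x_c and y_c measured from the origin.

rectangular body: A = 200 × 115 = 23000.00, centroid at (100.00, 57.50).
semicircular end: A = ½π·57.5² = 5193.45, centroid at (224.40, 57.50).
ΣA = 28193.45 cm², ΣAx_c = 3465428.65 cm³, ΣAy_c = 1621123.11 cm³.
x_c = 3465428.65/28193.45 = 122.92 cm; y_c = 1621123.11/28193.45 = 57.50 cm.

x_c = 122.92 cm, y_c = 57.50 cm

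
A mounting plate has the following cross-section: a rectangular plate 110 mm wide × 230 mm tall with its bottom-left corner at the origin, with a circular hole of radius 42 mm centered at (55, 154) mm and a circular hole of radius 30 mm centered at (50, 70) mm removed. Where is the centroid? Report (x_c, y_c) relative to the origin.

Part | A | x̄ᵢ | ȳᵢ | A·x̄ᵢ | A·ȳᵢ
plate | 25300.00 | 55.00 | 115.00 | 1391500.00 | 2909500.00
hole 1 | -5541.77 | 55.00 | 154.00 | -304797.32 | -853432.49
hole 2 | -2827.43 | 50.00 | 70.00 | -141371.67 | -197920.34
Σ | 16930.80 |  |  | 945331.01 | 1858147.17
x_c = 945331.01 / 16930.80 = 55.83 mm
y_c = 1858147.17 / 16930.80 = 109.75 mm

x_c = 55.83 mm, y_c = 109.75 mm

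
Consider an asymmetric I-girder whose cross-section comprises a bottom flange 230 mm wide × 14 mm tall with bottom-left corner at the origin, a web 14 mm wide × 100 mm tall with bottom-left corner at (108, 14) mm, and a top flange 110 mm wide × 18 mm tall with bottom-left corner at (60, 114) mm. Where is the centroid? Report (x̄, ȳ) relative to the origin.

bottom flange: A = 230 × 14 = 3220.00, centroid at (115.00, 7.00).
web: A = 14 × 100 = 1400.00, centroid at (115.00, 64.00).
top flange: A = 110 × 18 = 1980.00, centroid at (115.00, 123.00).
ΣA = 6600.00 mm²
ΣAx̄ = (3220.00)(115.00) + (1400.00)(115.00) + (1980.00)(115.00) = 759000.00 mm³
ΣAȳ = (3220.00)(7.00) + (1400.00)(64.00) + (1980.00)(123.00) = 355680.00 mm³
x̄ = 759000.00 / 6600.00 = 115.00 mm
ȳ = 355680.00 / 6600.00 = 53.89 mm

x̄ = 115.00 mm, ȳ = 53.89 mm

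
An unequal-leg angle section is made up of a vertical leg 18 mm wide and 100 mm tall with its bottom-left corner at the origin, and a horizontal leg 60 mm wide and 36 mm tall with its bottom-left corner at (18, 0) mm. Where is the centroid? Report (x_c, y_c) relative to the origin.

x_c = 30.27 mm, y_c = 32.55 mm

vertical leg: A = 18 × 100 = 1800.00, centroid at (9.00, 50.00).
horizontal leg: A = 60 × 36 = 2160.00, centroid at (48.00, 18.00).
ΣA = 3960.00 mm², ΣAx_c = 119880.00 mm³, ΣAy_c = 128880.00 mm³.
x_c = 119880.00/3960.00 = 30.27 mm; y_c = 128880.00/3960.00 = 32.55 mm.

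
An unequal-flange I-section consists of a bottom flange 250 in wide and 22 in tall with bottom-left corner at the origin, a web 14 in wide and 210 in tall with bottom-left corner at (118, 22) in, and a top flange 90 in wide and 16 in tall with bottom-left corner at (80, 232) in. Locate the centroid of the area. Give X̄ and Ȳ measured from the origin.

Part | A | x̄ᵢ | ȳᵢ | A·x̄ᵢ | A·ȳᵢ
bottom flange | 5500.00 | 125.00 | 11.00 | 687500.00 | 60500.00
web | 2940.00 | 125.00 | 127.00 | 367500.00 | 373380.00
top flange | 1440.00 | 125.00 | 240.00 | 180000.00 | 345600.00
Σ | 9880.00 |  |  | 1235000.00 | 779480.00
X̄ = 1235000.00 / 9880.00 = 125.00 in
Ȳ = 779480.00 / 9880.00 = 78.89 in

X̄ = 125.00 in, Ȳ = 78.89 in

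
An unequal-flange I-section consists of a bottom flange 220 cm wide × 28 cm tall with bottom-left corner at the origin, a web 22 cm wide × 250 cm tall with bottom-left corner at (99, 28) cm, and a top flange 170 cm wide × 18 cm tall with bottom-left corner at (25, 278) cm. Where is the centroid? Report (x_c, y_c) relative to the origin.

x_c = 110.00 cm, y_c = 122.69 cm

bottom flange: A = 220 × 28 = 6160.00, centroid at (110.00, 14.00).
web: A = 22 × 250 = 5500.00, centroid at (110.00, 153.00).
top flange: A = 170 × 18 = 3060.00, centroid at (110.00, 287.00).
ΣA = 14720.00 cm², ΣAx_c = 1619200.00 cm³, ΣAy_c = 1805960.00 cm³.
x_c = 1619200.00/14720.00 = 110.00 cm; y_c = 1805960.00/14720.00 = 122.69 cm.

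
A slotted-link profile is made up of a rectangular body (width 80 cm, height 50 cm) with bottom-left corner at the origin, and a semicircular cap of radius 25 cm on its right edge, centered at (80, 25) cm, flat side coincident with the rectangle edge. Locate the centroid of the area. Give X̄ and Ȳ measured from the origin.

X̄ = 49.97 cm, Ȳ = 25.00 cm

rectangular body: A = 80 × 50 = 4000.00, centroid at (40.00, 25.00).
semicircular end: A = ½π·25² = 981.75, centroid at (90.61, 25.00).
ΣA = 4981.75 cm², ΣAX̄ = 248956.48 cm³, ΣAȲ = 124543.69 cm³.
X̄ = 248956.48/4981.75 = 49.97 cm; Ȳ = 124543.69/4981.75 = 25.00 cm.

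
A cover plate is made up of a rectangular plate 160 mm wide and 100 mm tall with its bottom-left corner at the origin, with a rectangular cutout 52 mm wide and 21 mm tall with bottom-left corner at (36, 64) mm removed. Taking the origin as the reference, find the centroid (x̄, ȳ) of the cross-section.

plate: A = 160 × 100 = 16000.00, centroid at (80.00, 50.00).
hole: A = −(52 × 21) = -1092.00, centroid at (62.00, 74.50).
ΣA = 14908.00 mm², ΣAx̄ = 1212296.00 mm³, ΣAȳ = 718646.00 mm³.
x̄ = 1212296.00/14908.00 = 81.32 mm; ȳ = 718646.00/14908.00 = 48.21 mm.

x̄ = 81.32 mm, ȳ = 48.21 mm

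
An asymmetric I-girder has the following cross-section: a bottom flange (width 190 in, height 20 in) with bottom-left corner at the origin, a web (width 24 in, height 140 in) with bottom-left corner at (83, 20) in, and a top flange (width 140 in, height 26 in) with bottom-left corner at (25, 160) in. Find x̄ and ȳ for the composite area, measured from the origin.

x̄ = 95.00 in, ȳ = 89.83 in

bottom flange: A = 190 × 20 = 3800.00, centroid at (95.00, 10.00).
web: A = 24 × 140 = 3360.00, centroid at (95.00, 90.00).
top flange: A = 140 × 26 = 3640.00, centroid at (95.00, 173.00).
ΣA = 10800.00 in²
ΣAx̄ = (3800.00)(95.00) + (3360.00)(95.00) + (3640.00)(95.00) = 1026000.00 in³
ΣAȳ = (3800.00)(10.00) + (3360.00)(90.00) + (3640.00)(173.00) = 970120.00 in³
x̄ = 1026000.00 / 10800.00 = 95.00 in
ȳ = 970120.00 / 10800.00 = 89.83 in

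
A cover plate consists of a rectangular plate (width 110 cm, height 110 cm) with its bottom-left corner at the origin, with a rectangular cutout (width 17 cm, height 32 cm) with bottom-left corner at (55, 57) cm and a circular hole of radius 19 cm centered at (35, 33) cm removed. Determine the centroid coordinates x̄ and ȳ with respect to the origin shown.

x̄ = 56.73 cm, ȳ = 56.45 cm

Part | A | x̄ᵢ | ȳᵢ | A·x̄ᵢ | A·ȳᵢ
plate | 12100.00 | 55.00 | 55.00 | 665500.00 | 665500.00
hole 1 | -544.00 | 63.50 | 73.00 | -34544.00 | -39712.00
hole 2 | -1134.11 | 35.00 | 33.00 | -39694.02 | -37425.79
Σ | 10421.89 |  |  | 591261.98 | 588362.21
x̄ = 591261.98 / 10421.89 = 56.73 cm
ȳ = 588362.21 / 10421.89 = 56.45 cm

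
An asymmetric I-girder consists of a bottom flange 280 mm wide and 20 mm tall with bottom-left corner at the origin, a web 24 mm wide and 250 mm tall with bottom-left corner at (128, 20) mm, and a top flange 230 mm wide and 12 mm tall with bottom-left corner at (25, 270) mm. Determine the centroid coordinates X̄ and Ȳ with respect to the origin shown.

X̄ = 140.00 mm, Ȳ = 117.53 mm

bottom flange: A = 280 × 20 = 5600.00, centroid at (140.00, 10.00).
web: A = 24 × 250 = 6000.00, centroid at (140.00, 145.00).
top flange: A = 230 × 12 = 2760.00, centroid at (140.00, 276.00).
ΣA = 14360.00 mm²
ΣAX̄ = (5600.00)(140.00) + (6000.00)(140.00) + (2760.00)(140.00) = 2010400.00 mm³
ΣAȲ = (5600.00)(10.00) + (6000.00)(145.00) + (2760.00)(276.00) = 1687760.00 mm³
X̄ = 2010400.00 / 14360.00 = 140.00 mm
Ȳ = 1687760.00 / 14360.00 = 117.53 mm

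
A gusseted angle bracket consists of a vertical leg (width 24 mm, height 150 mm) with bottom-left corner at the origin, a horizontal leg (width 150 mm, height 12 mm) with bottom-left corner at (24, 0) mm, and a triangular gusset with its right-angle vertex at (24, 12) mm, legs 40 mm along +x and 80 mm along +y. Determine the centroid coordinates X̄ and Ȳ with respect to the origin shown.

X̄ = 40.16 mm, Ȳ = 48.95 mm

vertical leg: A = 24 × 150 = 3600.00, centroid at (12.00, 75.00).
horizontal leg: A = 150 × 12 = 1800.00, centroid at (99.00, 6.00).
gusset: A = ½·40·80 = 1600.00, centroid at (37.33, 38.67).
ΣA = 7000.00 mm²
ΣAX̄ = (3600.00)(12.00) + (1800.00)(99.00) + (1600.00)(37.33) = 281133.33 mm³
ΣAȲ = (3600.00)(75.00) + (1800.00)(6.00) + (1600.00)(38.67) = 342666.67 mm³
X̄ = 281133.33 / 7000.00 = 40.16 mm
Ȳ = 342666.67 / 7000.00 = 48.95 mm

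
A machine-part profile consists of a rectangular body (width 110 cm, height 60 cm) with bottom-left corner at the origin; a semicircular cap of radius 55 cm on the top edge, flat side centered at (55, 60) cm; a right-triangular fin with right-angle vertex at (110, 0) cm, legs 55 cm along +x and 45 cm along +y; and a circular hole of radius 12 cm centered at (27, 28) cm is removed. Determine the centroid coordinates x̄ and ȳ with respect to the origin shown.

rectangular body: A = 110 × 60 = 6600.00, centroid at (55.00, 30.00).
semicircular top: A = ½π·55² = 4751.66, centroid at (55.00, 83.34).
triangular fin: A = ½·55·45 = 1237.50, centroid at (128.33, 15.00).
hole: A = −π·12² = -452.39, centroid at (27.00, 28.00).
ΣA = 12136.77 cm²
ΣAx̄ = (6600.00)(55.00) + (4751.66)(55.00) + (1237.50)(128.33) + (-452.39)(27.00) = 770939.23 cm³
ΣAȳ = (6600.00)(30.00) + (4751.66)(83.34) + (1237.50)(15.00) + (-452.39)(28.00) = 599911.80 cm³
x̄ = 770939.23 / 12136.77 = 63.52 cm
ȳ = 599911.80 / 12136.77 = 49.43 cm

x̄ = 63.52 cm, ȳ = 49.43 cm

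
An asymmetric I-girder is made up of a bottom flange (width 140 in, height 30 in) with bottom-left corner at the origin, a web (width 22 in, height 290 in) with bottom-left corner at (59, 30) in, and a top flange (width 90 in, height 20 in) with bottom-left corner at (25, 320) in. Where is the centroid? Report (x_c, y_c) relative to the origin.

x_c = 70.00 in, y_c = 143.26 in

bottom flange: A = 140 × 30 = 4200.00, centroid at (70.00, 15.00).
web: A = 22 × 290 = 6380.00, centroid at (70.00, 175.00).
top flange: A = 90 × 20 = 1800.00, centroid at (70.00, 330.00).
ΣA = 12380.00 in²
ΣAx_c = (4200.00)(70.00) + (6380.00)(70.00) + (1800.00)(70.00) = 866600.00 in³
ΣAy_c = (4200.00)(15.00) + (6380.00)(175.00) + (1800.00)(330.00) = 1773500.00 in³
x_c = 866600.00 / 12380.00 = 70.00 in
y_c = 1773500.00 / 12380.00 = 143.26 in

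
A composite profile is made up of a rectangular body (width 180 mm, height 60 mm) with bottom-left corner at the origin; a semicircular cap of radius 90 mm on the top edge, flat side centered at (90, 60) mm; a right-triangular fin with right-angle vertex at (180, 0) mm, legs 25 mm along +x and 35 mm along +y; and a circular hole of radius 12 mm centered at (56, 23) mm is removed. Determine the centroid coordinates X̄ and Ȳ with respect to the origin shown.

rectangular body: A = 180 × 60 = 10800.00, centroid at (90.00, 30.00).
semicircular top: A = ½π·90² = 12723.45, centroid at (90.00, 98.20).
triangular fin: A = ½·25·35 = 437.50, centroid at (188.33, 11.67).
hole: A = −π·12² = -452.39, centroid at (56.00, 23.00).
ΣA = 23508.56 mm², ΣAX̄ = 2174172.55 mm³, ΣAȲ = 1568106.23 mm³.
X̄ = 2174172.55/23508.56 = 92.48 mm; Ȳ = 1568106.23/23508.56 = 66.70 mm.

X̄ = 92.48 mm, Ȳ = 66.70 mm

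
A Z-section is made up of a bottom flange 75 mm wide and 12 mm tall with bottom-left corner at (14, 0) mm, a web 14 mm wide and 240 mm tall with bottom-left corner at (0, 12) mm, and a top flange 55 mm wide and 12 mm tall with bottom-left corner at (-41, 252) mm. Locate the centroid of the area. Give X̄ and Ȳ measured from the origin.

Part | A | x̄ᵢ | ȳᵢ | A·x̄ᵢ | A·ȳᵢ
bottom flange | 900.00 | 51.50 | 6.00 | 46350.00 | 5400.00
web | 3360.00 | 7.00 | 132.00 | 23520.00 | 443520.00
top flange | 660.00 | -13.50 | 258.00 | -8910.00 | 170280.00
Σ | 4920.00 |  |  | 60960.00 | 619200.00
X̄ = 60960.00 / 4920.00 = 12.39 mm
Ȳ = 619200.00 / 4920.00 = 125.85 mm

X̄ = 12.39 mm, Ȳ = 125.85 mm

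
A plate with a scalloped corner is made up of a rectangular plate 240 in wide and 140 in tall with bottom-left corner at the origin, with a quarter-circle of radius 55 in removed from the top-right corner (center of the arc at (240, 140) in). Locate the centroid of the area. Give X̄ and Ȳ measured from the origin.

X̄ = 112.65 in, Ȳ = 66.45 in

plate: A = 240 × 140 = 33600.00, centroid at (120.00, 70.00).
removed quarter-circle: A = −¼π·55² = -2375.83, centroid at (216.66, 116.66).
ΣA = 31224.17 in², ΣAX̄ = 3517259.27 in³, ΣAȲ = 2074842.21 in³.
X̄ = 3517259.27/31224.17 = 112.65 in; Ȳ = 2074842.21/31224.17 = 66.45 in.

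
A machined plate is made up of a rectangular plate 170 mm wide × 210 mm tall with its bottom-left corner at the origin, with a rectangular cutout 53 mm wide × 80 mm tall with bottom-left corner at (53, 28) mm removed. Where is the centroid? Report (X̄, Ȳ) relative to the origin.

Part | A | x̄ᵢ | ȳᵢ | A·x̄ᵢ | A·ȳᵢ
plate | 35700.00 | 85.00 | 105.00 | 3034500.00 | 3748500.00
hole | -4240.00 | 79.50 | 68.00 | -337080.00 | -288320.00
Σ | 31460.00 |  |  | 2697420.00 | 3460180.00
X̄ = 2697420.00 / 31460.00 = 85.74 mm
Ȳ = 3460180.00 / 31460.00 = 109.99 mm

X̄ = 85.74 mm, Ȳ = 109.99 mm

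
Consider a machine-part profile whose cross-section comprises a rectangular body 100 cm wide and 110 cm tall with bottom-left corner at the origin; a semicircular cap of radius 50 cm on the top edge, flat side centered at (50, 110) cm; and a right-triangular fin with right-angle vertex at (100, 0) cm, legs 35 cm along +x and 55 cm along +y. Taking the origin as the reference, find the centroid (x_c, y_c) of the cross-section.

x_c = 53.74 cm, y_c = 71.62 cm

Part | A | x̄ᵢ | ȳᵢ | A·x̄ᵢ | A·ȳᵢ
rectangular body | 11000.00 | 50.00 | 55.00 | 550000.00 | 605000.00
semicircular top | 3926.99 | 50.00 | 131.22 | 196349.54 | 515302.32
triangular fin | 962.50 | 111.67 | 18.33 | 107479.17 | 17645.83
Σ | 15889.49 |  |  | 853828.71 | 1137948.16
x_c = 853828.71 / 15889.49 = 53.74 cm
y_c = 1137948.16 / 15889.49 = 71.62 cm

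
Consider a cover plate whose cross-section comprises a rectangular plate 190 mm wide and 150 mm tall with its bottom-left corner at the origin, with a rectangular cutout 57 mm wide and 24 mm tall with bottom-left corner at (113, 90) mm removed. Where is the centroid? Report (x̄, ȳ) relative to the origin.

Part | A | x̄ᵢ | ȳᵢ | A·x̄ᵢ | A·ȳᵢ
plate | 28500.00 | 95.00 | 75.00 | 2707500.00 | 2137500.00
hole | -1368.00 | 141.50 | 102.00 | -193572.00 | -139536.00
Σ | 27132.00 |  |  | 2513928.00 | 1997964.00
x̄ = 2513928.00 / 27132.00 = 92.66 mm
ȳ = 1997964.00 / 27132.00 = 73.64 mm

x̄ = 92.66 mm, ȳ = 73.64 mm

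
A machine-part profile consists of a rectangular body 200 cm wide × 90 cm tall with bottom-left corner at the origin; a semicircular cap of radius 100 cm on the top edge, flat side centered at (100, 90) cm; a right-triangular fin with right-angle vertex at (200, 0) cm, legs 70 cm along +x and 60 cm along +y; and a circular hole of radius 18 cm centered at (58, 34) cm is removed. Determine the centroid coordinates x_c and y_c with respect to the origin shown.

x_c = 108.67 cm, y_c = 83.29 cm

Part | A | x̄ᵢ | ȳᵢ | A·x̄ᵢ | A·ȳᵢ
rectangular body | 18000.00 | 100.00 | 45.00 | 1800000.00 | 810000.00
semicircular top | 15707.96 | 100.00 | 132.44 | 1570796.33 | 2080383.36
triangular fin | 2100.00 | 223.33 | 20.00 | 469000.00 | 42000.00
hole | -1017.88 | 58.00 | 34.00 | -59036.81 | -34607.78
Σ | 34790.09 |  |  | 3780759.52 | 2897775.58
x_c = 3780759.52 / 34790.09 = 108.67 cm
y_c = 2897775.58 / 34790.09 = 83.29 cm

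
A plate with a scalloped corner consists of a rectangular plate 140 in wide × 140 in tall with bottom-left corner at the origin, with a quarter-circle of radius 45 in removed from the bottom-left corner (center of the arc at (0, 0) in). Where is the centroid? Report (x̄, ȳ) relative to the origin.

plate: A = 140 × 140 = 19600.00, centroid at (70.00, 70.00).
removed quarter-circle: A = −¼π·45² = -1590.43, centroid at (19.10, 19.10).
ΣA = 18009.57 in²
ΣAx̄ = (19600.00)(70.00) + (-1590.43)(19.10) = 1341625.00 in³
ΣAȳ = (19600.00)(70.00) + (-1590.43)(19.10) = 1341625.00 in³
x̄ = 1341625.00 / 18009.57 = 74.50 in
ȳ = 1341625.00 / 18009.57 = 74.50 in

x̄ = 74.50 in, ȳ = 74.50 in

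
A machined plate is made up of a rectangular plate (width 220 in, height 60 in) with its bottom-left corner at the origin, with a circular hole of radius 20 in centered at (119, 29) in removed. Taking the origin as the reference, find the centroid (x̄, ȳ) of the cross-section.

x̄ = 109.05 in, ȳ = 30.11 in

plate: A = 220 × 60 = 13200.00, centroid at (110.00, 30.00).
hole: A = −π·20² = -1256.64, centroid at (119.00, 29.00).
ΣA = 11943.36 in²
ΣAx̄ = (13200.00)(110.00) + (-1256.64)(119.00) = 1302460.19 in³
ΣAȳ = (13200.00)(30.00) + (-1256.64)(29.00) = 359557.53 in³
x̄ = 1302460.19 / 11943.36 = 109.05 in
ȳ = 359557.53 / 11943.36 = 30.11 in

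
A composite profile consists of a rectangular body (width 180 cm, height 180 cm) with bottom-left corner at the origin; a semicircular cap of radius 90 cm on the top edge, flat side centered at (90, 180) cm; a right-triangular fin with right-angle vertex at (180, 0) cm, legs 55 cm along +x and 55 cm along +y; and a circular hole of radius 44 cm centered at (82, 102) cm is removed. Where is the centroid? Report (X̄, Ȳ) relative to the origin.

Part | A | x̄ᵢ | ȳᵢ | A·x̄ᵢ | A·ȳᵢ
rectangular body | 32400.00 | 90.00 | 90.00 | 2916000.00 | 2916000.00
semicircular top | 12723.45 | 90.00 | 218.20 | 1145110.52 | 2776221.04
triangular fin | 1512.50 | 198.33 | 18.33 | 299979.17 | 27729.17
hole | -6082.12 | 82.00 | 102.00 | -498734.12 | -620376.58
Σ | 40553.83 |  |  | 3862355.57 | 5099573.63
X̄ = 3862355.57 / 40553.83 = 95.24 cm
Ȳ = 5099573.63 / 40553.83 = 125.75 cm

X̄ = 95.24 cm, Ȳ = 125.75 cm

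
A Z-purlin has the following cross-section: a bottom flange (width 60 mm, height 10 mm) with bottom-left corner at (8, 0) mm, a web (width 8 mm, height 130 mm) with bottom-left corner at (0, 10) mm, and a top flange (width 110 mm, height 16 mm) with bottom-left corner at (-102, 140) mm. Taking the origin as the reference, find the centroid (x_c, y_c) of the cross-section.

x_c = -16.40 mm, y_c = 100.44 mm

bottom flange: A = 60 × 10 = 600.00, centroid at (38.00, 5.00).
web: A = 8 × 130 = 1040.00, centroid at (4.00, 75.00).
top flange: A = 110 × 16 = 1760.00, centroid at (-47.00, 148.00).
ΣA = 3400.00 mm²
ΣAx_c = (600.00)(38.00) + (1040.00)(4.00) + (1760.00)(-47.00) = -55760.00 mm³
ΣAy_c = (600.00)(5.00) + (1040.00)(75.00) + (1760.00)(148.00) = 341480.00 mm³
x_c = -55760.00 / 3400.00 = -16.40 mm
y_c = 341480.00 / 3400.00 = 100.44 mm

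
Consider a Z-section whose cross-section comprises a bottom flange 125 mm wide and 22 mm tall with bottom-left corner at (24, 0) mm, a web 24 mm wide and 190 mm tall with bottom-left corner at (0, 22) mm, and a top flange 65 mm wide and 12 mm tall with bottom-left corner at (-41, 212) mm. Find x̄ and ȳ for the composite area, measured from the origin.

x̄ = 35.35 mm, ȳ = 90.71 mm

bottom flange: A = 125 × 22 = 2750.00, centroid at (86.50, 11.00).
web: A = 24 × 190 = 4560.00, centroid at (12.00, 117.00).
top flange: A = 65 × 12 = 780.00, centroid at (-8.50, 218.00).
ΣA = 8090.00 mm², ΣAx̄ = 285965.00 mm³, ΣAȳ = 733810.00 mm³.
x̄ = 285965.00/8090.00 = 35.35 mm; ȳ = 733810.00/8090.00 = 90.71 mm.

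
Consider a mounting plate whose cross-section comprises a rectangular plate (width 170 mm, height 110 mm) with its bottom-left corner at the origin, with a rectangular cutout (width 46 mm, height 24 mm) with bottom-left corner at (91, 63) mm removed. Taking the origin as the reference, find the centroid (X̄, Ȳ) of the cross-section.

X̄ = 83.18 mm, Ȳ = 53.75 mm

plate: A = 170 × 110 = 18700.00, centroid at (85.00, 55.00).
hole: A = −(46 × 24) = -1104.00, centroid at (114.00, 75.00).
ΣA = 17596.00 mm²
ΣAX̄ = (18700.00)(85.00) + (-1104.00)(114.00) = 1463644.00 mm³
ΣAȲ = (18700.00)(55.00) + (-1104.00)(75.00) = 945700.00 mm³
X̄ = 1463644.00 / 17596.00 = 83.18 mm
Ȳ = 945700.00 / 17596.00 = 53.75 mm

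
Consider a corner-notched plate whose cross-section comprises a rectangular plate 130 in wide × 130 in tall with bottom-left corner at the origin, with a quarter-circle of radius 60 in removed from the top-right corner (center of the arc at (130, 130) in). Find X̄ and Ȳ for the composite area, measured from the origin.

X̄ = 57.06 in, Ȳ = 57.06 in

plate: A = 130 × 130 = 16900.00, centroid at (65.00, 65.00).
removed quarter-circle: A = −¼π·60² = -2827.43, centroid at (104.54, 104.54).
ΣA = 14072.57 in²
ΣAX̄ = (16900.00)(65.00) + (-2827.43)(104.54) = 802933.66 in³
ΣAȲ = (16900.00)(65.00) + (-2827.43)(104.54) = 802933.66 in³
X̄ = 802933.66 / 14072.57 = 57.06 in
Ȳ = 802933.66 / 14072.57 = 57.06 in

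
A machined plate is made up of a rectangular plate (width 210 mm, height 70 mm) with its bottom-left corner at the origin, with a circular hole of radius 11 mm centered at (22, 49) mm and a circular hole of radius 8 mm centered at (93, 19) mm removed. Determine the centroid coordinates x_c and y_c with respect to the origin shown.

plate: A = 210 × 70 = 14700.00, centroid at (105.00, 35.00).
hole 1: A = −π·11² = -380.13, centroid at (22.00, 49.00).
hole 2: A = −π·8² = -201.06, centroid at (93.00, 19.00).
ΣA = 14118.81 mm²
ΣAx_c = (14700.00)(105.00) + (-380.13)(22.00) + (-201.06)(93.00) = 1516438.32 mm³
ΣAy_c = (14700.00)(35.00) + (-380.13)(49.00) + (-201.06)(19.00) = 492053.32 mm³
x_c = 1516438.32 / 14118.81 = 107.41 mm
y_c = 492053.32 / 14118.81 = 34.85 mm

x_c = 107.41 mm, y_c = 34.85 mm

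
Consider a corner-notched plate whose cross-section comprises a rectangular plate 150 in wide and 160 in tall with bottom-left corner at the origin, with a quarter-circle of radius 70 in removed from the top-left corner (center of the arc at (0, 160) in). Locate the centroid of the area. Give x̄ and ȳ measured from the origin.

plate: A = 150 × 160 = 24000.00, centroid at (75.00, 80.00).
removed quarter-circle: A = −¼π·70² = -3848.45, centroid at (29.71, 130.29).
ΣA = 20151.55 in², ΣAx̄ = 1685666.67 in³, ΣAȳ = 1418581.17 in³.
x̄ = 1685666.67/20151.55 = 83.65 in; ȳ = 1418581.17/20151.55 = 70.40 in.

x̄ = 83.65 in, ȳ = 70.40 in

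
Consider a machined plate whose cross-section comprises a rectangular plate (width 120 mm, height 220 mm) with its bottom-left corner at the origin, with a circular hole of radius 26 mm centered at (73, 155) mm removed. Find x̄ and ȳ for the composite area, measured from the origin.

plate: A = 120 × 220 = 26400.00, centroid at (60.00, 110.00).
hole: A = −π·26² = -2123.72, centroid at (73.00, 155.00).
ΣA = 24276.28 mm²
ΣAx̄ = (26400.00)(60.00) + (-2123.72)(73.00) = 1428968.69 mm³
ΣAȳ = (26400.00)(110.00) + (-2123.72)(155.00) = 2574823.92 mm³
x̄ = 1428968.69 / 24276.28 = 58.86 mm
ȳ = 2574823.92 / 24276.28 = 106.06 mm

x̄ = 58.86 mm, ȳ = 106.06 mm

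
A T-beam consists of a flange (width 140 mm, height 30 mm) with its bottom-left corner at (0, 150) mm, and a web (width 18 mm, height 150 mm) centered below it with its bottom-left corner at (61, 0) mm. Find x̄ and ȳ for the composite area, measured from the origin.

Part | A | x̄ᵢ | ȳᵢ | A·x̄ᵢ | A·ȳᵢ
web | 2700.00 | 70.00 | 75.00 | 189000.00 | 202500.00
flange | 4200.00 | 70.00 | 165.00 | 294000.00 | 693000.00
Σ | 6900.00 |  |  | 483000.00 | 895500.00
x̄ = 483000.00 / 6900.00 = 70.00 mm
ȳ = 895500.00 / 6900.00 = 129.78 mm

x̄ = 70.00 mm, ȳ = 129.78 mm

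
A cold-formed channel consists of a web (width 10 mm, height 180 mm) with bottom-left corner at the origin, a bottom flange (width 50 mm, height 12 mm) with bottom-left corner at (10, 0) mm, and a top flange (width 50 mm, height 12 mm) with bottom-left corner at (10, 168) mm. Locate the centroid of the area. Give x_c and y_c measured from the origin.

web: A = 10 × 180 = 1800.00, centroid at (5.00, 90.00).
bottom flange: A = 50 × 12 = 600.00, centroid at (35.00, 6.00).
top flange: A = 50 × 12 = 600.00, centroid at (35.00, 174.00).
ΣA = 3000.00 mm², ΣAx_c = 51000.00 mm³, ΣAy_c = 270000.00 mm³.
x_c = 51000.00/3000.00 = 17.00 mm; y_c = 270000.00/3000.00 = 90.00 mm.

x_c = 17.00 mm, y_c = 90.00 mm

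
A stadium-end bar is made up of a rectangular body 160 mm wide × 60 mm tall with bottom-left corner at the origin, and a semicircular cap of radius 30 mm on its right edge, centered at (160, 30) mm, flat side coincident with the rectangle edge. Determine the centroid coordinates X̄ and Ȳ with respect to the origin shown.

X̄ = 91.90 mm, Ȳ = 30.00 mm

Part | A | x̄ᵢ | ȳᵢ | A·x̄ᵢ | A·ȳᵢ
rectangular body | 9600.00 | 80.00 | 30.00 | 768000.00 | 288000.00
semicircular end | 1413.72 | 172.73 | 30.00 | 244194.67 | 42411.50
Σ | 11013.72 |  |  | 1012194.67 | 330411.50
X̄ = 1012194.67 / 11013.72 = 91.90 mm
Ȳ = 330411.50 / 11013.72 = 30.00 mm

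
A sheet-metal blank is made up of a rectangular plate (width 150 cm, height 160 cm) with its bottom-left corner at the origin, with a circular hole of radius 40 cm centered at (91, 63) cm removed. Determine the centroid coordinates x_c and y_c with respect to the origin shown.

plate: A = 150 × 160 = 24000.00, centroid at (75.00, 80.00).
hole: A = −π·40² = -5026.55, centroid at (91.00, 63.00).
ΣA = 18973.45 cm², ΣAx_c = 1342584.11 cm³, ΣAy_c = 1603327.46 cm³.
x_c = 1342584.11/18973.45 = 70.76 cm; y_c = 1603327.46/18973.45 = 84.50 cm.

x_c = 70.76 cm, y_c = 84.50 cm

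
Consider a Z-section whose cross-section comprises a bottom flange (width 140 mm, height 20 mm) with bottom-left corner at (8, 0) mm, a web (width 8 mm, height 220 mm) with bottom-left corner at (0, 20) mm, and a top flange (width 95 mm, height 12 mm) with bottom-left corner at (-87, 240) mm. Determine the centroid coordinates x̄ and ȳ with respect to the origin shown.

x̄ = 31.65 mm, ȳ = 94.25 mm

bottom flange: A = 140 × 20 = 2800.00, centroid at (78.00, 10.00).
web: A = 8 × 220 = 1760.00, centroid at (4.00, 130.00).
top flange: A = 95 × 12 = 1140.00, centroid at (-39.50, 246.00).
ΣA = 5700.00 mm², ΣAx̄ = 180410.00 mm³, ΣAȳ = 537240.00 mm³.
x̄ = 180410.00/5700.00 = 31.65 mm; ȳ = 537240.00/5700.00 = 94.25 mm.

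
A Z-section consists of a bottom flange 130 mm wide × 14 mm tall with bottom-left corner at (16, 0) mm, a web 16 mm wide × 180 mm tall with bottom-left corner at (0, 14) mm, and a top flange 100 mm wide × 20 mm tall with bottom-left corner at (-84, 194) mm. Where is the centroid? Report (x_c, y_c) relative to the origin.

x_c = 15.29 mm, y_c = 107.50 mm

Part | A | x̄ᵢ | ȳᵢ | A·x̄ᵢ | A·ȳᵢ
bottom flange | 1820.00 | 81.00 | 7.00 | 147420.00 | 12740.00
web | 2880.00 | 8.00 | 104.00 | 23040.00 | 299520.00
top flange | 2000.00 | -34.00 | 204.00 | -68000.00 | 408000.00
Σ | 6700.00 |  |  | 102460.00 | 720260.00
x_c = 102460.00 / 6700.00 = 15.29 mm
y_c = 720260.00 / 6700.00 = 107.50 mm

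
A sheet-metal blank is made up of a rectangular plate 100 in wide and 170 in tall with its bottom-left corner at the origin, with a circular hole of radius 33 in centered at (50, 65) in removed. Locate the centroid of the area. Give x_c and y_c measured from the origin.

x_c = 50.00 in, y_c = 90.04 in

plate: A = 100 × 170 = 17000.00, centroid at (50.00, 85.00).
hole: A = −π·33² = -3421.19, centroid at (50.00, 65.00).
ΣA = 13578.81 in², ΣAx_c = 678940.28 in³, ΣAy_c = 1222622.36 in³.
x_c = 678940.28/13578.81 = 50.00 in; y_c = 1222622.36/13578.81 = 90.04 in.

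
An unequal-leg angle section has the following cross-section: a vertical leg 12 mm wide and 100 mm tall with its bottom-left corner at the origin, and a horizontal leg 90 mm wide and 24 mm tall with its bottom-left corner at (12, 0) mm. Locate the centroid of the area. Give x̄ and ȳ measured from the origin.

vertical leg: A = 12 × 100 = 1200.00, centroid at (6.00, 50.00).
horizontal leg: A = 90 × 24 = 2160.00, centroid at (57.00, 12.00).
ΣA = 3360.00 mm²
ΣAx̄ = (1200.00)(6.00) + (2160.00)(57.00) = 130320.00 mm³
ΣAȳ = (1200.00)(50.00) + (2160.00)(12.00) = 85920.00 mm³
x̄ = 130320.00 / 3360.00 = 38.79 mm
ȳ = 85920.00 / 3360.00 = 25.57 mm

x̄ = 38.79 mm, ȳ = 25.57 mm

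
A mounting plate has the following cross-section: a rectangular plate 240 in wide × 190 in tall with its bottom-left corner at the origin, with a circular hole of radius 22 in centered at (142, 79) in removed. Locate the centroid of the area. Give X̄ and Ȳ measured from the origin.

Part | A | x̄ᵢ | ȳᵢ | A·x̄ᵢ | A·ȳᵢ
plate | 45600.00 | 120.00 | 95.00 | 5472000.00 | 4332000.00
hole | -1520.53 | 142.00 | 79.00 | -215915.38 | -120121.94
Σ | 44079.47 |  |  | 5256084.62 | 4211878.06
X̄ = 5256084.62 / 44079.47 = 119.24 in
Ȳ = 4211878.06 / 44079.47 = 95.55 in

X̄ = 119.24 in, Ȳ = 95.55 in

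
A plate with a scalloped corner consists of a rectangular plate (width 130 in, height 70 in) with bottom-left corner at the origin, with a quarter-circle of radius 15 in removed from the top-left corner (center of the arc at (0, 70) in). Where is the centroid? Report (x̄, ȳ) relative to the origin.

x̄ = 66.16 in, ȳ = 34.43 in

Part | A | x̄ᵢ | ȳᵢ | A·x̄ᵢ | A·ȳᵢ
plate | 9100.00 | 65.00 | 35.00 | 591500.00 | 318500.00
removed quarter-circle | -176.71 | 6.37 | 63.63 | -1125.00 | -11245.02
Σ | 8923.29 |  |  | 590375.00 | 307254.98
x̄ = 590375.00 / 8923.29 = 66.16 in
ȳ = 307254.98 / 8923.29 = 34.43 in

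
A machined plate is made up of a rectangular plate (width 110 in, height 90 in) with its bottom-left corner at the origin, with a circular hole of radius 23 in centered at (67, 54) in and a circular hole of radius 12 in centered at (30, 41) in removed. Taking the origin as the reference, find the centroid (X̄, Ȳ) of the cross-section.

Part | A | x̄ᵢ | ȳᵢ | A·x̄ᵢ | A·ȳᵢ
plate | 9900.00 | 55.00 | 45.00 | 544500.00 | 445500.00
hole 1 | -1661.90 | 67.00 | 54.00 | -111347.47 | -89742.74
hole 2 | -452.39 | 30.00 | 41.00 | -13571.68 | -18547.96
Σ | 7785.71 |  |  | 419580.85 | 337209.30
X̄ = 419580.85 / 7785.71 = 53.89 in
Ȳ = 337209.30 / 7785.71 = 43.31 in

X̄ = 53.89 in, Ȳ = 43.31 in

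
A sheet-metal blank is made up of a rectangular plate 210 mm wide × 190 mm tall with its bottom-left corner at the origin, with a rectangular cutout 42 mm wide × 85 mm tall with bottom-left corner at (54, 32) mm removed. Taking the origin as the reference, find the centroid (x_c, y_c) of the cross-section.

Part | A | x̄ᵢ | ȳᵢ | A·x̄ᵢ | A·ȳᵢ
plate | 39900.00 | 105.00 | 95.00 | 4189500.00 | 3790500.00
hole | -3570.00 | 75.00 | 74.50 | -267750.00 | -265965.00
Σ | 36330.00 |  |  | 3921750.00 | 3524535.00
x_c = 3921750.00 / 36330.00 = 107.95 mm
y_c = 3524535.00 / 36330.00 = 97.01 mm

x_c = 107.95 mm, y_c = 97.01 mm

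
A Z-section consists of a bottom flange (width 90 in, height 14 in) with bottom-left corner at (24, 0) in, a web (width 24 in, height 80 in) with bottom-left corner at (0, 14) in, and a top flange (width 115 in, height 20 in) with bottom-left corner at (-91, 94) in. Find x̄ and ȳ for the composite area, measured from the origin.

Part | A | x̄ᵢ | ȳᵢ | A·x̄ᵢ | A·ȳᵢ
bottom flange | 1260.00 | 69.00 | 7.00 | 86940.00 | 8820.00
web | 1920.00 | 12.00 | 54.00 | 23040.00 | 103680.00
top flange | 2300.00 | -33.50 | 104.00 | -77050.00 | 239200.00
Σ | 5480.00 |  |  | 32930.00 | 351700.00
x̄ = 32930.00 / 5480.00 = 6.01 in
ȳ = 351700.00 / 5480.00 = 64.18 in

x̄ = 6.01 in, ȳ = 64.18 in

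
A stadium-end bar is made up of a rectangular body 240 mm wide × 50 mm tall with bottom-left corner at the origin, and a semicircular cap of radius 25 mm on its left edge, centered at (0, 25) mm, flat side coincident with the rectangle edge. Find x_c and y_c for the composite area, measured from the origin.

x_c = 110.12 mm, y_c = 25.00 mm

rectangular body: A = 240 × 50 = 12000.00, centroid at (120.00, 25.00).
semicircular end: A = ½π·25² = 981.75, centroid at (-10.61, 25.00).
ΣA = 12981.75 mm²
ΣAx_c = (12000.00)(120.00) + (981.75)(-10.61) = 1429583.33 mm³
ΣAy_c = (12000.00)(25.00) + (981.75)(25.00) = 324543.69 mm³
x_c = 1429583.33 / 12981.75 = 110.12 mm
y_c = 324543.69 / 12981.75 = 25.00 mm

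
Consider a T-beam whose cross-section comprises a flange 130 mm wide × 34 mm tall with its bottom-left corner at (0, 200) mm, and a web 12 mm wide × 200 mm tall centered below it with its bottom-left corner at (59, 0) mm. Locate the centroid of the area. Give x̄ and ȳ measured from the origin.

Part | A | x̄ᵢ | ȳᵢ | A·x̄ᵢ | A·ȳᵢ
web | 2400.00 | 65.00 | 100.00 | 156000.00 | 240000.00
flange | 4420.00 | 65.00 | 217.00 | 287300.00 | 959140.00
Σ | 6820.00 |  |  | 443300.00 | 1199140.00
x̄ = 443300.00 / 6820.00 = 65.00 mm
ȳ = 1199140.00 / 6820.00 = 175.83 mm

x̄ = 65.00 mm, ȳ = 175.83 mm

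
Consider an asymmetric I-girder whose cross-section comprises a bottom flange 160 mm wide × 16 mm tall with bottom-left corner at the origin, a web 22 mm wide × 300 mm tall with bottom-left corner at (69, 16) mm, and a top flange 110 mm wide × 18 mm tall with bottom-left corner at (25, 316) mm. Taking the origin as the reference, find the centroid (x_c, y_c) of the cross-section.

x_c = 80.00 mm, y_c = 157.95 mm

bottom flange: A = 160 × 16 = 2560.00, centroid at (80.00, 8.00).
web: A = 22 × 300 = 6600.00, centroid at (80.00, 166.00).
top flange: A = 110 × 18 = 1980.00, centroid at (80.00, 325.00).
ΣA = 11140.00 mm², ΣAx_c = 891200.00 mm³, ΣAy_c = 1759580.00 mm³.
x_c = 891200.00/11140.00 = 80.00 mm; y_c = 1759580.00/11140.00 = 157.95 mm.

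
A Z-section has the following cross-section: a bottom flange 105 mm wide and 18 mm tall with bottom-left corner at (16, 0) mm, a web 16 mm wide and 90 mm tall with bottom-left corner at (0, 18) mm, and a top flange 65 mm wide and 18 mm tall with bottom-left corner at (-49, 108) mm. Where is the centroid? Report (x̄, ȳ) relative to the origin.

x̄ = 27.04 mm, ȳ = 54.36 mm

bottom flange: A = 105 × 18 = 1890.00, centroid at (68.50, 9.00).
web: A = 16 × 90 = 1440.00, centroid at (8.00, 63.00).
top flange: A = 65 × 18 = 1170.00, centroid at (-16.50, 117.00).
ΣA = 4500.00 mm², ΣAx̄ = 121680.00 mm³, ΣAȳ = 244620.00 mm³.
x̄ = 121680.00/4500.00 = 27.04 mm; ȳ = 244620.00/4500.00 = 54.36 mm.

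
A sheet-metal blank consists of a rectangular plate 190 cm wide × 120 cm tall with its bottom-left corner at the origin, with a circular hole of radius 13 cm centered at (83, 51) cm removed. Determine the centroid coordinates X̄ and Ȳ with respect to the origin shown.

X̄ = 95.29 cm, Ȳ = 60.21 cm

plate: A = 190 × 120 = 22800.00, centroid at (95.00, 60.00).
hole: A = −π·13² = -530.93, centroid at (83.00, 51.00).
ΣA = 22269.07 cm²
ΣAX̄ = (22800.00)(95.00) + (-530.93)(83.00) = 2121932.88 cm³
ΣAȲ = (22800.00)(60.00) + (-530.93)(51.00) = 1340922.61 cm³
X̄ = 2121932.88 / 22269.07 = 95.29 cm
Ȳ = 1340922.61 / 22269.07 = 60.21 cm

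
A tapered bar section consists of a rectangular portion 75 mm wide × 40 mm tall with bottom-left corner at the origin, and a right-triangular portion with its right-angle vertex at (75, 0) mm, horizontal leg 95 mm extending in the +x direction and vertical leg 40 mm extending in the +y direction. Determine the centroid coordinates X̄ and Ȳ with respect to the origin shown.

Part | A | x̄ᵢ | ȳᵢ | A·x̄ᵢ | A·ȳᵢ
rectangular portion | 3000.00 | 37.50 | 20.00 | 112500.00 | 60000.00
triangular portion | 1900.00 | 106.67 | 13.33 | 202666.67 | 25333.33
Σ | 4900.00 |  |  | 315166.67 | 85333.33
X̄ = 315166.67 / 4900.00 = 64.32 mm
Ȳ = 85333.33 / 4900.00 = 17.41 mm

X̄ = 64.32 mm, Ȳ = 17.41 mm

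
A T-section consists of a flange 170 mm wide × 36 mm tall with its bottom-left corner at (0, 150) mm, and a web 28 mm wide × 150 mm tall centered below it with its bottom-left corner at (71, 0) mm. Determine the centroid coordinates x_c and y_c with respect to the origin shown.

x_c = 85.00 mm, y_c = 130.15 mm

Part | A | x̄ᵢ | ȳᵢ | A·x̄ᵢ | A·ȳᵢ
web | 4200.00 | 85.00 | 75.00 | 357000.00 | 315000.00
flange | 6120.00 | 85.00 | 168.00 | 520200.00 | 1028160.00
Σ | 10320.00 |  |  | 877200.00 | 1343160.00
x_c = 877200.00 / 10320.00 = 85.00 mm
y_c = 1343160.00 / 10320.00 = 130.15 mm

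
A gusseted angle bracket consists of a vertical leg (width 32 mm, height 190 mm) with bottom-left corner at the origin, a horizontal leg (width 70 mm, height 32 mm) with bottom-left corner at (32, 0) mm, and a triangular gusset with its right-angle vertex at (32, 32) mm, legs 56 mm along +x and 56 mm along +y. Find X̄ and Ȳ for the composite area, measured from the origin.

X̄ = 33.05 mm, Ȳ = 70.07 mm

Part | A | x̄ᵢ | ȳᵢ | A·x̄ᵢ | A·ȳᵢ
vertical leg | 6080.00 | 16.00 | 95.00 | 97280.00 | 577600.00
horizontal leg | 2240.00 | 67.00 | 16.00 | 150080.00 | 35840.00
gusset | 1568.00 | 50.67 | 50.67 | 79445.33 | 79445.33
Σ | 9888.00 |  |  | 326805.33 | 692885.33
X̄ = 326805.33 / 9888.00 = 33.05 mm
Ȳ = 692885.33 / 9888.00 = 70.07 mm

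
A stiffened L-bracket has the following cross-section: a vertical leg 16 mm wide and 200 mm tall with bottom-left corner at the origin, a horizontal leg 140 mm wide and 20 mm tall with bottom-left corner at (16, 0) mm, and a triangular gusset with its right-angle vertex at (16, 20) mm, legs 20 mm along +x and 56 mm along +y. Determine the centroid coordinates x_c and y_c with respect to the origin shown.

Part | A | x̄ᵢ | ȳᵢ | A·x̄ᵢ | A·ȳᵢ
vertical leg | 3200.00 | 8.00 | 100.00 | 25600.00 | 320000.00
horizontal leg | 2800.00 | 86.00 | 10.00 | 240800.00 | 28000.00
gusset | 560.00 | 22.67 | 38.67 | 12693.33 | 21653.33
Σ | 6560.00 |  |  | 279093.33 | 369653.33
x_c = 279093.33 / 6560.00 = 42.54 mm
y_c = 369653.33 / 6560.00 = 56.35 mm

x_c = 42.54 mm, y_c = 56.35 mm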